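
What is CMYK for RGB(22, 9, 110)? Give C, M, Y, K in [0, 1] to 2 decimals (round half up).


R'=22/255≈0.0863, G'=9/255≈0.0353, B'=110/255≈0.4314
K = 1 - max(R',G',B') = 1 - 110/255 = 145/255 = 0.56862… → 0.57
(1-R'-K)/(1-K) simplifies to (max-R)/max with max = 110:
C = (110-22)/110 = 88/110 = 0.8 → 0.80
M = (110-9)/110 = 101/110 = 0.91818… → 0.92
Y = (110-110)/110 = 0/110 = 0 → 0.00
= CMYK(0.80, 0.92, 0.00, 0.57)


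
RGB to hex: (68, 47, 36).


R = 68 → 44 (hex)
G = 47 → 2F (hex)
B = 36 → 24 (hex)
Hex = #442F24


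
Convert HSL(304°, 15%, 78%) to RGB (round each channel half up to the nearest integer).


H=304°, S=0.15, L=0.78
C = (1-|2L-1|)×S = (1-|0.56|)×0.15 = 0.066
H' = H/60 = 304/60 ≈ 5.0667; X = C×(1-|H' mod 2 - 1|) = 0.0616
m = L - C/2 = 0.78 - 0.033 = 0.747
Sector ⌊H'⌋ = 5 → (R',G',B') = (0.066, 0.0, 0.0616)
RGB = ((R'+m)×255, (G'+m)×255, (B'+m)×255) = (207.315, 190.485, 206.193)
Round half up → RGB(207, 190, 206)


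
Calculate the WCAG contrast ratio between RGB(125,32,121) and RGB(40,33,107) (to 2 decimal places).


Linearize each sRGB channel c=v/255: c/12.92 if c ≤ 0.04045 else ((c+0.055)/1.055)^2.4
L = 0.2126×R_lin + 0.7152×G_lin + 0.0722×B_lin
Color 1 (125,32,121):
  R=125: 125/255≈0.4902 > 0.04045 → ((0.4902+0.055)/1.055)^2.4 ≈ 0.20508
  G=32: 32/255≈0.1255 > 0.04045 → ((0.1255+0.055)/1.055)^2.4 ≈ 0.01444
  B=121: 121/255≈0.4745 > 0.04045 → ((0.4745+0.055)/1.055)^2.4 ≈ 0.19120
  L1 = 0.2126×0.20508 + 0.7152×0.01444 + 0.0722×0.19120 ≈ 0.06773
Color 2 (40,33,107):
  R=40: 40/255≈0.1569 > 0.04045 → ((0.1569+0.055)/1.055)^2.4 ≈ 0.02122
  G=33: 33/255≈0.1294 > 0.04045 → ((0.1294+0.055)/1.055)^2.4 ≈ 0.01521
  B=107: 107/255≈0.4196 > 0.04045 → ((0.4196+0.055)/1.055)^2.4 ≈ 0.14703
  L2 = 0.2126×0.02122 + 0.7152×0.01521 + 0.0722×0.14703 ≈ 0.02600
Lighter = 0.06773, Darker = 0.02600
Ratio = (L_lighter + 0.05) / (L_darker + 0.05)
Ratio = (0.06773 + 0.05) / (0.02600 + 0.05) = 0.11773 / 0.07600 ≈ 1.5491
Ratio ≈ 1.55:1


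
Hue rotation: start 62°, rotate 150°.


New hue = (H + rotation) mod 360
New hue = (62 + 150) mod 360
= 212 mod 360
= 212°


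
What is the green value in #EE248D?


Color: #EE248D
R = EE = 238
G = 24 = 36
B = 8D = 141
Green = 36


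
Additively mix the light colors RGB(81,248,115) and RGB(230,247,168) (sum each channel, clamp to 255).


Additive: each channel = min(255, C₁+C₂)
R: 81+230 = 311 → 255
G: 248+247 = 495 → 255
B: 115+168 = 283 → 255
= RGB(255, 255, 255)


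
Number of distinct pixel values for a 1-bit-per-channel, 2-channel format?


Total bits = 1 bits/channel × 2 channels = 2 bits
Distinct pixel values = 2^2
= 4 pixel values


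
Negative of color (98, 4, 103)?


Invert: (255-R, 255-G, 255-B)
R: 255-98 = 157
G: 255-4 = 251
B: 255-103 = 152
= RGB(157, 251, 152)


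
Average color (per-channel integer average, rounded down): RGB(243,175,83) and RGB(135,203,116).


Midpoint: each channel = ⌊(C₁+C₂)/2⌋
R: ⌊(243+135)/2⌋ = 189
G: ⌊(175+203)/2⌋ = 189
B: ⌊(83+116)/2⌋ = 99
= RGB(189, 189, 99)


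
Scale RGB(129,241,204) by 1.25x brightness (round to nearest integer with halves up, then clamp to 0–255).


Multiply each channel by 1.25, round half up, clamp to [0, 255]
R: 129×1.25 = 161.25 → round → 161
G: 241×1.25 = 301.25 → round → 301 → clamp → 255
B: 204×1.25 = 255
= RGB(161, 255, 255)


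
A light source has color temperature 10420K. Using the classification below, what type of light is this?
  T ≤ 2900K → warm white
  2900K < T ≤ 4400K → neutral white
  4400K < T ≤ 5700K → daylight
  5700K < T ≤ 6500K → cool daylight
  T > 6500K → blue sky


Temperature: 10420K
10420K > 6500K → blue sky
Classification: blue sky


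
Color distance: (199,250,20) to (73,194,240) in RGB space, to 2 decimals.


d = √[(R₁-R₂)² + (G₁-G₂)² + (B₁-B₂)²]
d = √[(199-73)² + (250-194)² + (20-240)²]
d = √[15876 + 3136 + 48400]
d = √67412
d ≈ 259.64


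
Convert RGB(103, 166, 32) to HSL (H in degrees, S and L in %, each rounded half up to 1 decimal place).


Normalize: R'=103/255≈0.4039, G'=166/255≈0.6510, B'=32/255≈0.1255
Max=166/255, Min=32/255, Δ=Max-Min=134/255
L = (Max+Min)/2 = (166+32)/510 = 198/510 = 0.38823… → L = 38.8%
L ≤ 0.5 → S = Δ/(Max+Min) = 134/(166+32) = 134/198 = 0.67676… → S = 67.7%
(the 1/255 factors cancel in S and H, so raw channel differences can be used)
Max is G' → H = 60 × ((B-R)/Δ + 2) = 60 × ((32-103)/134 + 2)
  -71/134 + 2 = -0.5298… + 2 = 1.4701…
  H = 60 × 1.4701… = 88.208…° → H = 88.2°
= HSL(88.2°, 67.7%, 38.8%)


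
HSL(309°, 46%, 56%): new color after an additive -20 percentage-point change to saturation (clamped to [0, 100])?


Original S = 46%
Adjustment = -20 percentage points
New S = 46 + (-20) = 26
Clamp to [0, 100] → 26
= HSL(309°, 26%, 56%)


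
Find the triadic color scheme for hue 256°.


Triadic: equally spaced at 120° intervals
H1 = 256°
H2 = (256 + 120) mod 360 = 16°
H3 = (256 + 240) mod 360 = 136°
Triadic = 256°, 16°, 136°


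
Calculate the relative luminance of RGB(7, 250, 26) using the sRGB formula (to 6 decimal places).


Linearize each channel (sRGB transfer function): c = v/255; c_lin = c/12.92 if c ≤ 0.04045, else ((c+0.055)/1.055)^2.4
  R: 7/255 ≈ 0.027451 ≤ 0.04045 → 0.027451/12.92 ≈ 0.002125
  G: 250/255 ≈ 0.980392 > 0.04045 → ((0.980392+0.055)/1.055)^2.4 ≈ 0.955973
  B: 26/255 ≈ 0.101961 > 0.04045 → ((0.101961+0.055)/1.055)^2.4 ≈ 0.010330
R_lin = 0.002125, G_lin = 0.955973, B_lin = 0.010330
L = 0.2126×R + 0.7152×G + 0.0722×B
L = 0.2126×0.002125 + 0.7152×0.955973 + 0.0722×0.010330
L ≈ 0.684910


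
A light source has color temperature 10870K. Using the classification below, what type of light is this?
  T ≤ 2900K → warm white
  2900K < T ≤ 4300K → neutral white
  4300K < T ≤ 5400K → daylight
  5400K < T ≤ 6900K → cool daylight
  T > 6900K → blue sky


Temperature: 10870K
10870K > 6900K → blue sky
Classification: blue sky


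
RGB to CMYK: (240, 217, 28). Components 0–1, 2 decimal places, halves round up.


R'=240/255≈0.9412, G'=217/255≈0.8510, B'=28/255≈0.1098
K = 1 - max(R',G',B') = 1 - 240/255 = 15/255 = 0.05882… → 0.06
(1-R'-K)/(1-K) simplifies to (max-R)/max with max = 240:
C = (240-240)/240 = 0/240 = 0 → 0.00
M = (240-217)/240 = 23/240 = 0.09583… → 0.10
Y = (240-28)/240 = 212/240 = 0.88333… → 0.88
= CMYK(0.00, 0.10, 0.88, 0.06)


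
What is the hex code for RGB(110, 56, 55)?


R = 110 → 6E (hex)
G = 56 → 38 (hex)
B = 55 → 37 (hex)
Hex = #6E3837


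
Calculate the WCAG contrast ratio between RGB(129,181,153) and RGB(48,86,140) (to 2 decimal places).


Linearize each sRGB channel c=v/255: c/12.92 if c ≤ 0.04045 else ((c+0.055)/1.055)^2.4
L = 0.2126×R_lin + 0.7152×G_lin + 0.0722×B_lin
Color 1 (129,181,153):
  R=129: 129/255≈0.5059 > 0.04045 → ((0.5059+0.055)/1.055)^2.4 ≈ 0.21953
  G=181: 181/255≈0.7098 > 0.04045 → ((0.7098+0.055)/1.055)^2.4 ≈ 0.46208
  B=153: 153/255≈0.6000 > 0.04045 → ((0.6000+0.055)/1.055)^2.4 ≈ 0.31855
  L1 = 0.2126×0.21953 + 0.7152×0.46208 + 0.0722×0.31855 ≈ 0.40015
Color 2 (48,86,140):
  R=48: 48/255≈0.1882 > 0.04045 → ((0.1882+0.055)/1.055)^2.4 ≈ 0.02956
  G=86: 86/255≈0.3373 > 0.04045 → ((0.3373+0.055)/1.055)^2.4 ≈ 0.09306
  B=140: 140/255≈0.5490 > 0.04045 → ((0.5490+0.055)/1.055)^2.4 ≈ 0.26225
  L2 = 0.2126×0.02956 + 0.7152×0.09306 + 0.0722×0.26225 ≈ 0.09177
Lighter = 0.40015, Darker = 0.09177
Ratio = (L_lighter + 0.05) / (L_darker + 0.05)
Ratio = (0.40015 + 0.05) / (0.09177 + 0.05) = 0.45015 / 0.14177 ≈ 3.1751
Ratio ≈ 3.18:1


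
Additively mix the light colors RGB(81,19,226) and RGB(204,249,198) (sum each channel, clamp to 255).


Additive: each channel = min(255, C₁+C₂)
R: 81+204 = 285 → 255
G: 19+249 = 268 → 255
B: 226+198 = 424 → 255
= RGB(255, 255, 255)


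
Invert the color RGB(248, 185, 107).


Invert: (255-R, 255-G, 255-B)
R: 255-248 = 7
G: 255-185 = 70
B: 255-107 = 148
= RGB(7, 70, 148)


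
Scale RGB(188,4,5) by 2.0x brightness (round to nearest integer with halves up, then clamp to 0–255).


Multiply each channel by 2.0, round half up, clamp to [0, 255]
R: 188×2.0 = 376 → clamp → 255
G: 4×2.0 = 8
B: 5×2.0 = 10
= RGB(255, 8, 10)


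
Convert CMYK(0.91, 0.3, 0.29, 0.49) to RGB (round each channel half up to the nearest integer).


R = 255 × (1-C) × (1-K) = 255 × 0.09 × 0.51 = 11.7045 → 12
G = 255 × (1-M) × (1-K) = 255 × 0.70 × 0.51 = 91.035 → 91
B = 255 × (1-Y) × (1-K) = 255 × 0.71 × 0.51 = 92.3355 → 92
= RGB(12, 91, 92)


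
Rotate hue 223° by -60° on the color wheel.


New hue = (H + rotation) mod 360
New hue = (223 -60) mod 360
= 163 mod 360
= 163°


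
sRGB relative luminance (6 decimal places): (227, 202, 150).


Linearize each channel (sRGB transfer function): c = v/255; c_lin = c/12.92 if c ≤ 0.04045, else ((c+0.055)/1.055)^2.4
  R: 227/255 ≈ 0.890196 > 0.04045 → ((0.890196+0.055)/1.055)^2.4 ≈ 0.768151
  G: 202/255 ≈ 0.792157 > 0.04045 → ((0.792157+0.055)/1.055)^2.4 ≈ 0.590619
  B: 150/255 ≈ 0.588235 > 0.04045 → ((0.588235+0.055)/1.055)^2.4 ≈ 0.304987
R_lin = 0.768151, G_lin = 0.590619, B_lin = 0.304987
L = 0.2126×R + 0.7152×G + 0.0722×B
L = 0.2126×0.768151 + 0.7152×0.590619 + 0.0722×0.304987
L ≈ 0.607740


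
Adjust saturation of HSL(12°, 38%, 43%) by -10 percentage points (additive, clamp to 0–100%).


Original S = 38%
Adjustment = -10 percentage points
New S = 38 + (-10) = 28
Clamp to [0, 100] → 28
= HSL(12°, 28%, 43%)


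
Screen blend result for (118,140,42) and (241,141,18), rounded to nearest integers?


Screen: C = 255 - (255-A)×(255-B)/255, rounded to nearest integer
R: 255 - (255-118)×(255-241)/255 = 255 - 1918/255 ≈ 255 - 7.522 = 247.478 → 247
G: 255 - (255-140)×(255-141)/255 = 255 - 13110/255 ≈ 255 - 51.412 = 203.588 → 204
B: 255 - (255-42)×(255-18)/255 = 255 - 50481/255 ≈ 255 - 197.965 = 57.035 → 57
= RGB(247, 204, 57)


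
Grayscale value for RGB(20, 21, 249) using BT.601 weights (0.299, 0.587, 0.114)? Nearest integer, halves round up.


Gray = 0.299×R + 0.587×G + 0.114×B
Gray = 0.299×20 + 0.587×21 + 0.114×249
Gray = 5.980 + 12.327 + 28.386
Gray = 46.693 → round half up → 47
Gray = 47


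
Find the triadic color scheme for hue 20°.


Triadic: equally spaced at 120° intervals
H1 = 20°
H2 = (20 + 120) mod 360 = 140°
H3 = (20 + 240) mod 360 = 260°
Triadic = 20°, 140°, 260°


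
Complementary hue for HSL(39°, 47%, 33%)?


Complement = opposite side of color wheel = hue + 180°
H' = (39 + 180) mod 360 = 219°
S and L unchanged.
= HSL(219°, 47%, 33%)


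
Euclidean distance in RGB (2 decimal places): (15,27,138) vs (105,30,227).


d = √[(R₁-R₂)² + (G₁-G₂)² + (B₁-B₂)²]
d = √[(15-105)² + (27-30)² + (138-227)²]
d = √[8100 + 9 + 7921]
d = √16030
d ≈ 126.61


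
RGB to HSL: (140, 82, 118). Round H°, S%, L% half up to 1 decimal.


Normalize: R'=140/255≈0.5490, G'=82/255≈0.3216, B'=118/255≈0.4627
Max=140/255, Min=82/255, Δ=Max-Min=58/255
L = (Max+Min)/2 = (140+82)/510 = 222/510 = 0.43529… → L = 43.5%
L ≤ 0.5 → S = Δ/(Max+Min) = 58/(140+82) = 58/222 = 0.26126… → S = 26.1%
(the 1/255 factors cancel in S and H, so raw channel differences can be used)
Max is R' → H = 60 × (((G-B)/Δ) mod 6) = 60 × (((82-118)/58) mod 6)
  (-36)/58 = -0.6206…; negative, so add 6 → 5.3793…
  H = 60 × 5.3793… = 322.758…° → H = 322.8°
= HSL(322.8°, 26.1%, 43.5%)


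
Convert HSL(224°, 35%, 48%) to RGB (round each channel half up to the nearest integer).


H=224°, S=0.35, L=0.48
C = (1-|2L-1|)×S = (1-|-0.04|)×0.35 = 0.336
H' = H/60 = 224/60 ≈ 3.7333; X = C×(1-|H' mod 2 - 1|) = 0.0896
m = L - C/2 = 0.48 - 0.168 = 0.312
Sector ⌊H'⌋ = 3 → (R',G',B') = (0.0, 0.0896, 0.336)
RGB = ((R'+m)×255, (G'+m)×255, (B'+m)×255) = (79.56, 102.408, 165.24)
Round half up → RGB(80, 102, 165)


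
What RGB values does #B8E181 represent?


B8 → 184 (R)
E1 → 225 (G)
81 → 129 (B)
= RGB(184, 225, 129)


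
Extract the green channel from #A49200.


Color: #A49200
R = A4 = 164
G = 92 = 146
B = 00 = 0
Green = 146


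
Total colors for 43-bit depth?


Colors = 2^bits = 2^43
= 8,796,093,022,208 colors


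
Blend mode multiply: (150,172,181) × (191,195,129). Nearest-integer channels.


Multiply: C = A×B/255, rounded to nearest integer
R: 150×191/255 = 28650/255 ≈ 112.353 → 112
G: 172×195/255 = 33540/255 ≈ 131.529 → 132
B: 181×129/255 = 23349/255 ≈ 91.565 → 92
= RGB(112, 132, 92)


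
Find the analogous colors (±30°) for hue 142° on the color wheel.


Base hue: 142°
Left analog: (142 - 30) mod 360 = 112°
Right analog: (142 + 30) mod 360 = 172°
Analogous hues = 112° and 172°


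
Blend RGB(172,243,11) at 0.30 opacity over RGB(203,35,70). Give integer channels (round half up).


C = α×F + (1-α)×B, with 1-α = 0.70
R: 0.30×172 + 0.70×203 = 51.60 + 142.10 = 193.70 → 194
G: 0.30×243 + 0.70×35 = 72.90 + 24.50 = 97.40 → 97
B: 0.30×11 + 0.70×70 = 3.30 + 49.00 = 52.30 → 52
= RGB(194, 97, 52)


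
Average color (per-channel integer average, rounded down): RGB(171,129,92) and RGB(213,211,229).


Midpoint: each channel = ⌊(C₁+C₂)/2⌋
R: ⌊(171+213)/2⌋ = 192
G: ⌊(129+211)/2⌋ = 170
B: ⌊(92+229)/2⌋ = 160
= RGB(192, 170, 160)


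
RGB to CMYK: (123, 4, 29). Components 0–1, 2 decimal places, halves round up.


R'=123/255≈0.4824, G'=4/255≈0.0157, B'=29/255≈0.1137
K = 1 - max(R',G',B') = 1 - 123/255 = 132/255 = 0.51764… → 0.52
(1-R'-K)/(1-K) simplifies to (max-R)/max with max = 123:
C = (123-123)/123 = 0/123 = 0 → 0.00
M = (123-4)/123 = 119/123 = 0.96747… → 0.97
Y = (123-29)/123 = 94/123 = 0.76422… → 0.76
= CMYK(0.00, 0.97, 0.76, 0.52)


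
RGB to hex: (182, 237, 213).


R = 182 → B6 (hex)
G = 237 → ED (hex)
B = 213 → D5 (hex)
Hex = #B6EDD5


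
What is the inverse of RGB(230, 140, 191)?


Invert: (255-R, 255-G, 255-B)
R: 255-230 = 25
G: 255-140 = 115
B: 255-191 = 64
= RGB(25, 115, 64)


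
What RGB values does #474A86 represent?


47 → 71 (R)
4A → 74 (G)
86 → 134 (B)
= RGB(71, 74, 134)


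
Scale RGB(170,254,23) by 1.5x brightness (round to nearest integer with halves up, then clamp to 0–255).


Multiply each channel by 1.5, round half up, clamp to [0, 255]
R: 170×1.5 = 255
G: 254×1.5 = 381 → clamp → 255
B: 23×1.5 = 34.5 → round → 35
= RGB(255, 255, 35)


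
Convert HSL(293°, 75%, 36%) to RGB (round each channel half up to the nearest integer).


H=293°, S=0.75, L=0.36
C = (1-|2L-1|)×S = (1-|-0.28|)×0.75 = 0.54
H' = H/60 = 293/60 ≈ 4.8833; X = C×(1-|H' mod 2 - 1|) = 0.477
m = L - C/2 = 0.36 - 0.27 = 0.09
Sector ⌊H'⌋ = 4 → (R',G',B') = (0.477, 0.0, 0.54)
RGB = ((R'+m)×255, (G'+m)×255, (B'+m)×255) = (144.585, 22.95, 160.65)
Round half up → RGB(145, 23, 161)


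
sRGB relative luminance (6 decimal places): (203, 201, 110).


Linearize each channel (sRGB transfer function): c = v/255; c_lin = c/12.92 if c ≤ 0.04045, else ((c+0.055)/1.055)^2.4
  R: 203/255 ≈ 0.796078 > 0.04045 → ((0.796078+0.055)/1.055)^2.4 ≈ 0.597202
  G: 201/255 ≈ 0.788235 > 0.04045 → ((0.788235+0.055)/1.055)^2.4 ≈ 0.584078
  B: 110/255 ≈ 0.431373 > 0.04045 → ((0.431373+0.055)/1.055)^2.4 ≈ 0.155926
R_lin = 0.597202, G_lin = 0.584078, B_lin = 0.155926
L = 0.2126×R + 0.7152×G + 0.0722×B
L = 0.2126×0.597202 + 0.7152×0.584078 + 0.0722×0.155926
L ≈ 0.555956


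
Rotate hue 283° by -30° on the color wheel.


New hue = (H + rotation) mod 360
New hue = (283 -30) mod 360
= 253 mod 360
= 253°


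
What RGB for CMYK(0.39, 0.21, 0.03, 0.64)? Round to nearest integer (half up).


R = 255 × (1-C) × (1-K) = 255 × 0.61 × 0.36 = 55.998 → 56
G = 255 × (1-M) × (1-K) = 255 × 0.79 × 0.36 = 72.522 → 73
B = 255 × (1-Y) × (1-K) = 255 × 0.97 × 0.36 = 89.046 → 89
= RGB(56, 73, 89)


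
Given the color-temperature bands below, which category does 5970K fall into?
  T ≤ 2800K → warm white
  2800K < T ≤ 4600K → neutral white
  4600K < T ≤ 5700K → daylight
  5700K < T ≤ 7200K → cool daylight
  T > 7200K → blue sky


Temperature: 5970K
5700K < 5970K ≤ 7200K → cool daylight
Classification: cool daylight


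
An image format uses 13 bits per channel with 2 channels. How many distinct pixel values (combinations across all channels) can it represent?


Total bits = 13 bits/channel × 2 channels = 26 bits
Distinct pixel values = 2^26
= 67,108,864 pixel values


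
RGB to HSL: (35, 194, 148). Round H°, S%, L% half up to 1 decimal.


Normalize: R'=35/255≈0.1373, G'=194/255≈0.7608, B'=148/255≈0.5804
Max=194/255, Min=35/255, Δ=Max-Min=159/255
L = (Max+Min)/2 = (194+35)/510 = 229/510 = 0.44901… → L = 44.9%
L ≤ 0.5 → S = Δ/(Max+Min) = 159/(194+35) = 159/229 = 0.69432… → S = 69.4%
(the 1/255 factors cancel in S and H, so raw channel differences can be used)
Max is G' → H = 60 × ((B-R)/Δ + 2) = 60 × ((148-35)/159 + 2)
  113/159 + 2 = 0.7106… + 2 = 2.7106…
  H = 60 × 2.7106… = 162.641…° → H = 162.6°
= HSL(162.6°, 69.4%, 44.9%)


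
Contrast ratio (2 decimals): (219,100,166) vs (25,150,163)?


Linearize each sRGB channel c=v/255: c/12.92 if c ≤ 0.04045 else ((c+0.055)/1.055)^2.4
L = 0.2126×R_lin + 0.7152×G_lin + 0.0722×B_lin
Color 1 (219,100,166):
  R=219: 219/255≈0.8588 > 0.04045 → ((0.8588+0.055)/1.055)^2.4 ≈ 0.70838
  G=100: 100/255≈0.3922 > 0.04045 → ((0.3922+0.055)/1.055)^2.4 ≈ 0.12744
  B=166: 166/255≈0.6510 > 0.04045 → ((0.6510+0.055)/1.055)^2.4 ≈ 0.38133
  L1 = 0.2126×0.70838 + 0.7152×0.12744 + 0.0722×0.38133 ≈ 0.26928
Color 2 (25,150,163):
  R=25: 25/255≈0.0980 > 0.04045 → ((0.0980+0.055)/1.055)^2.4 ≈ 0.00972
  G=150: 150/255≈0.5882 > 0.04045 → ((0.5882+0.055)/1.055)^2.4 ≈ 0.30499
  B=163: 163/255≈0.6392 > 0.04045 → ((0.6392+0.055)/1.055)^2.4 ≈ 0.36625
  L2 = 0.2126×0.00972 + 0.7152×0.30499 + 0.0722×0.36625 ≈ 0.24664
Lighter = 0.26928, Darker = 0.24664
Ratio = (L_lighter + 0.05) / (L_darker + 0.05)
Ratio = (0.26928 + 0.05) / (0.24664 + 0.05) = 0.31928 / 0.29664 ≈ 1.0763
Ratio ≈ 1.08:1


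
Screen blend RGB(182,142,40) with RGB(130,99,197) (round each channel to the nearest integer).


Screen: C = 255 - (255-A)×(255-B)/255, rounded to nearest integer
R: 255 - (255-182)×(255-130)/255 = 255 - 9125/255 ≈ 255 - 35.784 = 219.216 → 219
G: 255 - (255-142)×(255-99)/255 = 255 - 17628/255 ≈ 255 - 69.129 = 185.871 → 186
B: 255 - (255-40)×(255-197)/255 = 255 - 12470/255 ≈ 255 - 48.902 = 206.098 → 206
= RGB(219, 186, 206)


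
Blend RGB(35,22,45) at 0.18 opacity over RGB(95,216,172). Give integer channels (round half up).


C = α×F + (1-α)×B, with 1-α = 0.82
R: 0.18×35 + 0.82×95 = 6.30 + 77.90 = 84.20 → 84
G: 0.18×22 + 0.82×216 = 3.96 + 177.12 = 181.08 → 181
B: 0.18×45 + 0.82×172 = 8.10 + 141.04 = 149.14 → 149
= RGB(84, 181, 149)


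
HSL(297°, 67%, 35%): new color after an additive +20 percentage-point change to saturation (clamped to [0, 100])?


Original S = 67%
Adjustment = +20 percentage points
New S = 67 + (20) = 87
Clamp to [0, 100] → 87
= HSL(297°, 87%, 35%)


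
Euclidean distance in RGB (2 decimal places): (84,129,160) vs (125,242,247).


d = √[(R₁-R₂)² + (G₁-G₂)² + (B₁-B₂)²]
d = √[(84-125)² + (129-242)² + (160-247)²]
d = √[1681 + 12769 + 7569]
d = √22019
d ≈ 148.39


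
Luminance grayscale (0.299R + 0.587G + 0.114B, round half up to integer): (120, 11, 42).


Gray = 0.299×R + 0.587×G + 0.114×B
Gray = 0.299×120 + 0.587×11 + 0.114×42
Gray = 35.880 + 6.457 + 4.788
Gray = 47.125 → round half up → 47
Gray = 47


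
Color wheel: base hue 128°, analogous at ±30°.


Base hue: 128°
Left analog: (128 - 30) mod 360 = 98°
Right analog: (128 + 30) mod 360 = 158°
Analogous hues = 98° and 158°


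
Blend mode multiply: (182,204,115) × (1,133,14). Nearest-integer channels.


Multiply: C = A×B/255, rounded to nearest integer
R: 182×1/255 = 182/255 ≈ 0.714 → 1
G: 204×133/255 = 27132/255 ≈ 106.400 → 106
B: 115×14/255 = 1610/255 ≈ 6.314 → 6
= RGB(1, 106, 6)


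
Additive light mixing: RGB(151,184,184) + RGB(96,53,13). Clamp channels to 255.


Additive: each channel = min(255, C₁+C₂)
R: 151+96 = 247 → 247
G: 184+53 = 237 → 237
B: 184+13 = 197 → 197
= RGB(247, 237, 197)


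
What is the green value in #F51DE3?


Color: #F51DE3
R = F5 = 245
G = 1D = 29
B = E3 = 227
Green = 29


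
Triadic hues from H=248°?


Triadic: equally spaced at 120° intervals
H1 = 248°
H2 = (248 + 120) mod 360 = 8°
H3 = (248 + 240) mod 360 = 128°
Triadic = 248°, 8°, 128°


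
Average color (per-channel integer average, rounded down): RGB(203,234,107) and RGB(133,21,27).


Midpoint: each channel = ⌊(C₁+C₂)/2⌋
R: ⌊(203+133)/2⌋ = 168
G: ⌊(234+21)/2⌋ = 127
B: ⌊(107+27)/2⌋ = 67
= RGB(168, 127, 67)


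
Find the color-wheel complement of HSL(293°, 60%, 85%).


Complement = opposite side of color wheel = hue + 180°
H' = (293 + 180) mod 360 = 113°
S and L unchanged.
= HSL(113°, 60%, 85%)


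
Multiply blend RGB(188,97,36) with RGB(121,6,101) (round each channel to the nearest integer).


Multiply: C = A×B/255, rounded to nearest integer
R: 188×121/255 = 22748/255 ≈ 89.208 → 89
G: 97×6/255 = 582/255 ≈ 2.282 → 2
B: 36×101/255 = 3636/255 ≈ 14.259 → 14
= RGB(89, 2, 14)


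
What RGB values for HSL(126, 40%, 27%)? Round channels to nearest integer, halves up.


H=126°, S=0.40, L=0.27
C = (1-|2L-1|)×S = (1-|-0.46|)×0.40 = 0.216
H' = H/60 = 126/60 ≈ 2.1000; X = C×(1-|H' mod 2 - 1|) = 0.0216
m = L - C/2 = 0.27 - 0.108 = 0.162
Sector ⌊H'⌋ = 2 → (R',G',B') = (0.0, 0.216, 0.0216)
RGB = ((R'+m)×255, (G'+m)×255, (B'+m)×255) = (41.31, 96.39, 46.818)
Round half up → RGB(41, 96, 47)


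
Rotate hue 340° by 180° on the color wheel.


New hue = (H + rotation) mod 360
New hue = (340 + 180) mod 360
= 520 mod 360
= 160°


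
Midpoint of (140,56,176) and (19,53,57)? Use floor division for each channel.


Midpoint: each channel = ⌊(C₁+C₂)/2⌋
R: ⌊(140+19)/2⌋ = 79
G: ⌊(56+53)/2⌋ = 54
B: ⌊(176+57)/2⌋ = 116
= RGB(79, 54, 116)


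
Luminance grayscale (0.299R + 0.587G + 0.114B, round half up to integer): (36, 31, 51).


Gray = 0.299×R + 0.587×G + 0.114×B
Gray = 0.299×36 + 0.587×31 + 0.114×51
Gray = 10.764 + 18.197 + 5.814
Gray = 34.775 → round half up → 35
Gray = 35


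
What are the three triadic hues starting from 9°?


Triadic: equally spaced at 120° intervals
H1 = 9°
H2 = (9 + 120) mod 360 = 129°
H3 = (9 + 240) mod 360 = 249°
Triadic = 9°, 129°, 249°


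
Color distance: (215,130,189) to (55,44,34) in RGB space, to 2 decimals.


d = √[(R₁-R₂)² + (G₁-G₂)² + (B₁-B₂)²]
d = √[(215-55)² + (130-44)² + (189-34)²]
d = √[25600 + 7396 + 24025]
d = √57021
d ≈ 238.79


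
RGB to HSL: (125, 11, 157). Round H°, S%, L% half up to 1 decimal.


Normalize: R'=125/255≈0.4902, G'=11/255≈0.0431, B'=157/255≈0.6157
Max=157/255, Min=11/255, Δ=Max-Min=146/255
L = (Max+Min)/2 = (157+11)/510 = 168/510 = 0.32941… → L = 32.9%
L ≤ 0.5 → S = Δ/(Max+Min) = 146/(157+11) = 146/168 = 0.86904… → S = 86.9%
(the 1/255 factors cancel in S and H, so raw channel differences can be used)
Max is B' → H = 60 × ((R-G)/Δ + 4) = 60 × ((125-11)/146 + 4)
  114/146 + 4 = 0.7808… + 4 = 4.7808…
  H = 60 × 4.7808… = 286.849…° → H = 286.8°
= HSL(286.8°, 86.9%, 32.9%)


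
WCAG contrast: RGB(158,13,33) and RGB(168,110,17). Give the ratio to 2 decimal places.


Linearize each sRGB channel c=v/255: c/12.92 if c ≤ 0.04045 else ((c+0.055)/1.055)^2.4
L = 0.2126×R_lin + 0.7152×G_lin + 0.0722×B_lin
Color 1 (158,13,33):
  R=158: 158/255≈0.6196 > 0.04045 → ((0.6196+0.055)/1.055)^2.4 ≈ 0.34191
  G=13: 13/255≈0.0510 > 0.04045 → ((0.0510+0.055)/1.055)^2.4 ≈ 0.00402
  B=33: 33/255≈0.1294 > 0.04045 → ((0.1294+0.055)/1.055)^2.4 ≈ 0.01521
  L1 = 0.2126×0.34191 + 0.7152×0.00402 + 0.0722×0.01521 ≈ 0.07667
Color 2 (168,110,17):
  R=168: 168/255≈0.6588 > 0.04045 → ((0.6588+0.055)/1.055)^2.4 ≈ 0.39157
  G=110: 110/255≈0.4314 > 0.04045 → ((0.4314+0.055)/1.055)^2.4 ≈ 0.15593
  B=17: 17/255≈0.0667 > 0.04045 → ((0.0667+0.055)/1.055)^2.4 ≈ 0.00561
  L2 = 0.2126×0.39157 + 0.7152×0.15593 + 0.0722×0.00561 ≈ 0.19517
Lighter = 0.19517, Darker = 0.07667
Ratio = (L_lighter + 0.05) / (L_darker + 0.05)
Ratio = (0.19517 + 0.05) / (0.07667 + 0.05) = 0.24517 / 0.12667 ≈ 1.9356
Ratio ≈ 1.94:1


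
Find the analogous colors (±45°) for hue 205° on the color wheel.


Base hue: 205°
Left analog: (205 - 45) mod 360 = 160°
Right analog: (205 + 45) mod 360 = 250°
Analogous hues = 160° and 250°


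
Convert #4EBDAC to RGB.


4E → 78 (R)
BD → 189 (G)
AC → 172 (B)
= RGB(78, 189, 172)


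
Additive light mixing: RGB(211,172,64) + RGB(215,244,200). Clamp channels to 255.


Additive: each channel = min(255, C₁+C₂)
R: 211+215 = 426 → 255
G: 172+244 = 416 → 255
B: 64+200 = 264 → 255
= RGB(255, 255, 255)


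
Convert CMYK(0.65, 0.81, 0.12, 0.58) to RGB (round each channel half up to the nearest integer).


R = 255 × (1-C) × (1-K) = 255 × 0.35 × 0.42 = 37.485 → 37
G = 255 × (1-M) × (1-K) = 255 × 0.19 × 0.42 = 20.349 → 20
B = 255 × (1-Y) × (1-K) = 255 × 0.88 × 0.42 = 94.248 → 94
= RGB(37, 20, 94)


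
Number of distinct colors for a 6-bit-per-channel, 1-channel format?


Total bits = 6 bits/channel × 1 channels = 6 bits
Distinct colors = 2^6
= 64 colors


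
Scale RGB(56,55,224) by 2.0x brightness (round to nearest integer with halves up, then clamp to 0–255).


Multiply each channel by 2.0, round half up, clamp to [0, 255]
R: 56×2.0 = 112
G: 55×2.0 = 110
B: 224×2.0 = 448 → clamp → 255
= RGB(112, 110, 255)


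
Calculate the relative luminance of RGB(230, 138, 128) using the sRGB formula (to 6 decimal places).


Linearize each channel (sRGB transfer function): c = v/255; c_lin = c/12.92 if c ≤ 0.04045, else ((c+0.055)/1.055)^2.4
  R: 230/255 ≈ 0.901961 > 0.04045 → ((0.901961+0.055)/1.055)^2.4 ≈ 0.791298
  G: 138/255 ≈ 0.541176 > 0.04045 → ((0.541176+0.055)/1.055)^2.4 ≈ 0.254152
  B: 128/255 ≈ 0.501961 > 0.04045 → ((0.501961+0.055)/1.055)^2.4 ≈ 0.215861
R_lin = 0.791298, G_lin = 0.254152, B_lin = 0.215861
L = 0.2126×R + 0.7152×G + 0.0722×B
L = 0.2126×0.791298 + 0.7152×0.254152 + 0.0722×0.215861
L ≈ 0.365585


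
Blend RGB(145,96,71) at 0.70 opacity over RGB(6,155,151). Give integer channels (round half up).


C = α×F + (1-α)×B, with 1-α = 0.30
R: 0.70×145 + 0.30×6 = 101.50 + 1.80 = 103.30 → 103
G: 0.70×96 + 0.30×155 = 67.20 + 46.50 = 113.70 → 114
B: 0.70×71 + 0.30×151 = 49.70 + 45.30 = 95.00 → 95
= RGB(103, 114, 95)


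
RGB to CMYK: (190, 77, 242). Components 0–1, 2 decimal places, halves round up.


R'=190/255≈0.7451, G'=77/255≈0.3020, B'=242/255≈0.9490
K = 1 - max(R',G',B') = 1 - 242/255 = 13/255 = 0.05098… → 0.05
(1-R'-K)/(1-K) simplifies to (max-R)/max with max = 242:
C = (242-190)/242 = 52/242 = 0.21487… → 0.21
M = (242-77)/242 = 165/242 = 0.68181… → 0.68
Y = (242-242)/242 = 0/242 = 0 → 0.00
= CMYK(0.21, 0.68, 0.00, 0.05)


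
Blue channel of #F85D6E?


Color: #F85D6E
R = F8 = 248
G = 5D = 93
B = 6E = 110
Blue = 110


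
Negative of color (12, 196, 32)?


Invert: (255-R, 255-G, 255-B)
R: 255-12 = 243
G: 255-196 = 59
B: 255-32 = 223
= RGB(243, 59, 223)


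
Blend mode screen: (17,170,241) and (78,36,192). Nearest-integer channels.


Screen: C = 255 - (255-A)×(255-B)/255, rounded to nearest integer
R: 255 - (255-17)×(255-78)/255 = 255 - 42126/255 ≈ 255 - 165.200 = 89.800 → 90
G: 255 - (255-170)×(255-36)/255 = 255 - 18615/255 ≈ 255 - 73.000 = 182.000 → 182
B: 255 - (255-241)×(255-192)/255 = 255 - 882/255 ≈ 255 - 3.459 = 251.541 → 252
= RGB(90, 182, 252)


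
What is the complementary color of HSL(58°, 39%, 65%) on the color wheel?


Complement = opposite side of color wheel = hue + 180°
H' = (58 + 180) mod 360 = 238°
S and L unchanged.
= HSL(238°, 39%, 65%)


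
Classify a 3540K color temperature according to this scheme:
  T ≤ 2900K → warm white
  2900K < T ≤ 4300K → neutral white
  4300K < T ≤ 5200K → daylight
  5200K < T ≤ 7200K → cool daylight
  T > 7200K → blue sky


Temperature: 3540K
2900K < 3540K ≤ 4300K → neutral white
Classification: neutral white


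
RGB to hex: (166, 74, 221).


R = 166 → A6 (hex)
G = 74 → 4A (hex)
B = 221 → DD (hex)
Hex = #A64ADD


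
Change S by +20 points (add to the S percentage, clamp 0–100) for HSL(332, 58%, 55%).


Original S = 58%
Adjustment = +20 percentage points
New S = 58 + (20) = 78
Clamp to [0, 100] → 78
= HSL(332°, 78%, 55%)


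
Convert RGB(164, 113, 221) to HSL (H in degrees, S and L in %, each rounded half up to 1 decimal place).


Normalize: R'=164/255≈0.6431, G'=113/255≈0.4431, B'=221/255≈0.8667
Max=221/255, Min=113/255, Δ=Max-Min=108/255
L = (Max+Min)/2 = (221+113)/510 = 334/510 = 0.65490… → L = 65.5%
L > 0.5 → S = Δ/(2-Max-Min) = 108/(510-221-113) = 108/176 = 0.61363… → S = 61.4%
(the 1/255 factors cancel in S and H, so raw channel differences can be used)
Max is B' → H = 60 × ((R-G)/Δ + 4) = 60 × ((164-113)/108 + 4)
  51/108 + 4 = 0.4722… + 4 = 4.4722…
  H = 60 × 4.4722… = 268.333…° → H = 268.3°
= HSL(268.3°, 61.4%, 65.5%)


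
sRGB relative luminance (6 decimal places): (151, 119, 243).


Linearize each channel (sRGB transfer function): c = v/255; c_lin = c/12.92 if c ≤ 0.04045, else ((c+0.055)/1.055)^2.4
  R: 151/255 ≈ 0.592157 > 0.04045 → ((0.592157+0.055)/1.055)^2.4 ≈ 0.309469
  G: 119/255 ≈ 0.466667 > 0.04045 → ((0.466667+0.055)/1.055)^2.4 ≈ 0.184475
  B: 243/255 ≈ 0.952941 > 0.04045 → ((0.952941+0.055)/1.055)^2.4 ≈ 0.896269
R_lin = 0.309469, G_lin = 0.184475, B_lin = 0.896269
L = 0.2126×R + 0.7152×G + 0.0722×B
L = 0.2126×0.309469 + 0.7152×0.184475 + 0.0722×0.896269
L ≈ 0.262440


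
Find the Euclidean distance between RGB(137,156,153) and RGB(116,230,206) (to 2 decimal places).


d = √[(R₁-R₂)² + (G₁-G₂)² + (B₁-B₂)²]
d = √[(137-116)² + (156-230)² + (153-206)²]
d = √[441 + 5476 + 2809]
d = √8726
d ≈ 93.41


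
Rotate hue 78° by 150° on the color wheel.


New hue = (H + rotation) mod 360
New hue = (78 + 150) mod 360
= 228 mod 360
= 228°


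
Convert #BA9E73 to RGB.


BA → 186 (R)
9E → 158 (G)
73 → 115 (B)
= RGB(186, 158, 115)


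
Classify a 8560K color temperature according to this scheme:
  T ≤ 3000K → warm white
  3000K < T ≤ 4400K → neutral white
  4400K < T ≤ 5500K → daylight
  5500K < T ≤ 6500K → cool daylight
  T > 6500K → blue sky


Temperature: 8560K
8560K > 6500K → blue sky
Classification: blue sky


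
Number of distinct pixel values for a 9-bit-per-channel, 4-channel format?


Total bits = 9 bits/channel × 4 channels = 36 bits
Distinct pixel values = 2^36
= 68,719,476,736 pixel values


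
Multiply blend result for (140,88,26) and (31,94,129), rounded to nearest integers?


Multiply: C = A×B/255, rounded to nearest integer
R: 140×31/255 = 4340/255 ≈ 17.020 → 17
G: 88×94/255 = 8272/255 ≈ 32.439 → 32
B: 26×129/255 = 3354/255 ≈ 13.153 → 13
= RGB(17, 32, 13)


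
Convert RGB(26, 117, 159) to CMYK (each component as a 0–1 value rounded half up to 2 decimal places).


R'=26/255≈0.1020, G'=117/255≈0.4588, B'=159/255≈0.6235
K = 1 - max(R',G',B') = 1 - 159/255 = 96/255 = 0.37647… → 0.38
(1-R'-K)/(1-K) simplifies to (max-R)/max with max = 159:
C = (159-26)/159 = 133/159 = 0.83647… → 0.84
M = (159-117)/159 = 42/159 = 0.26415… → 0.26
Y = (159-159)/159 = 0/159 = 0 → 0.00
= CMYK(0.84, 0.26, 0.00, 0.38)


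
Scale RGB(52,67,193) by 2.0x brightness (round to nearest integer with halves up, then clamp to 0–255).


Multiply each channel by 2.0, round half up, clamp to [0, 255]
R: 52×2.0 = 104
G: 67×2.0 = 134
B: 193×2.0 = 386 → clamp → 255
= RGB(104, 134, 255)


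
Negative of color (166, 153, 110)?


Invert: (255-R, 255-G, 255-B)
R: 255-166 = 89
G: 255-153 = 102
B: 255-110 = 145
= RGB(89, 102, 145)


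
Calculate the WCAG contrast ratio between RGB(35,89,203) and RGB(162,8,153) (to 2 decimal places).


Linearize each sRGB channel c=v/255: c/12.92 if c ≤ 0.04045 else ((c+0.055)/1.055)^2.4
L = 0.2126×R_lin + 0.7152×G_lin + 0.0722×B_lin
Color 1 (35,89,203):
  R=35: 35/255≈0.1373 > 0.04045 → ((0.1373+0.055)/1.055)^2.4 ≈ 0.01681
  G=89: 89/255≈0.3490 > 0.04045 → ((0.3490+0.055)/1.055)^2.4 ≈ 0.09990
  B=203: 203/255≈0.7961 > 0.04045 → ((0.7961+0.055)/1.055)^2.4 ≈ 0.59720
  L1 = 0.2126×0.01681 + 0.7152×0.09990 + 0.0722×0.59720 ≈ 0.11814
Color 2 (162,8,153):
  R=162: 162/255≈0.6353 > 0.04045 → ((0.6353+0.055)/1.055)^2.4 ≈ 0.36131
  G=8: 8/255≈0.0314 ≤ 0.04045 → 0.0314/12.92 ≈ 0.00243
  B=153: 153/255≈0.6000 > 0.04045 → ((0.6000+0.055)/1.055)^2.4 ≈ 0.31855
  L2 = 0.2126×0.36131 + 0.7152×0.00243 + 0.0722×0.31855 ≈ 0.10155
Lighter = 0.11814, Darker = 0.10155
Ratio = (L_lighter + 0.05) / (L_darker + 0.05)
Ratio = (0.11814 + 0.05) / (0.10155 + 0.05) = 0.16814 / 0.15155 ≈ 1.1095
Ratio ≈ 1.11:1


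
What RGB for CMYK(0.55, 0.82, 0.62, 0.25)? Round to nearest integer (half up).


R = 255 × (1-C) × (1-K) = 255 × 0.45 × 0.75 = 86.0625 → 86
G = 255 × (1-M) × (1-K) = 255 × 0.18 × 0.75 = 34.425 → 34
B = 255 × (1-Y) × (1-K) = 255 × 0.38 × 0.75 = 72.675 → 73
= RGB(86, 34, 73)


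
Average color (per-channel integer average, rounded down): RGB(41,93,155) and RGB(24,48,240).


Midpoint: each channel = ⌊(C₁+C₂)/2⌋
R: ⌊(41+24)/2⌋ = 32
G: ⌊(93+48)/2⌋ = 70
B: ⌊(155+240)/2⌋ = 197
= RGB(32, 70, 197)


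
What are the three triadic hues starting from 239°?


Triadic: equally spaced at 120° intervals
H1 = 239°
H2 = (239 + 120) mod 360 = 359°
H3 = (239 + 240) mod 360 = 119°
Triadic = 239°, 359°, 119°


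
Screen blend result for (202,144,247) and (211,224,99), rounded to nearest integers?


Screen: C = 255 - (255-A)×(255-B)/255, rounded to nearest integer
R: 255 - (255-202)×(255-211)/255 = 255 - 2332/255 ≈ 255 - 9.145 = 245.855 → 246
G: 255 - (255-144)×(255-224)/255 = 255 - 3441/255 ≈ 255 - 13.494 = 241.506 → 242
B: 255 - (255-247)×(255-99)/255 = 255 - 1248/255 ≈ 255 - 4.894 = 250.106 → 250
= RGB(246, 242, 250)


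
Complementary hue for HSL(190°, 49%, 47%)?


Complement = opposite side of color wheel = hue + 180°
H' = (190 + 180) mod 360 = 10°
S and L unchanged.
= HSL(10°, 49%, 47%)


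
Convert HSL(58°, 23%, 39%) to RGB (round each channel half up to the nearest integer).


H=58°, S=0.23, L=0.39
C = (1-|2L-1|)×S = (1-|-0.22|)×0.23 = 0.1794
H' = H/60 = 58/60 ≈ 0.9667; X = C×(1-|H' mod 2 - 1|) = 0.17342
m = L - C/2 = 0.39 - 0.0897 = 0.3003
Sector ⌊H'⌋ = 0 → (R',G',B') = (0.1794, 0.17342, 0.0)
RGB = ((R'+m)×255, (G'+m)×255, (B'+m)×255) = (122.3235, 120.7986, 76.5765)
Round half up → RGB(122, 121, 77)


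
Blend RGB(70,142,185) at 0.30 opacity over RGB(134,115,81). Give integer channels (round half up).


C = α×F + (1-α)×B, with 1-α = 0.70
R: 0.30×70 + 0.70×134 = 21.00 + 93.80 = 114.80 → 115
G: 0.30×142 + 0.70×115 = 42.60 + 80.50 = 123.10 → 123
B: 0.30×185 + 0.70×81 = 55.50 + 56.70 = 112.20 → 112
= RGB(115, 123, 112)


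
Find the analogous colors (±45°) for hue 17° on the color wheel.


Base hue: 17°
Left analog: (17 - 45) mod 360 = 332°
Right analog: (17 + 45) mod 360 = 62°
Analogous hues = 332° and 62°


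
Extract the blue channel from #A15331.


Color: #A15331
R = A1 = 161
G = 53 = 83
B = 31 = 49
Blue = 49


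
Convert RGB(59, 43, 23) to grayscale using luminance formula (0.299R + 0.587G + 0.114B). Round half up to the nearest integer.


Gray = 0.299×R + 0.587×G + 0.114×B
Gray = 0.299×59 + 0.587×43 + 0.114×23
Gray = 17.641 + 25.241 + 2.622
Gray = 45.504 → round half up → 46
Gray = 46


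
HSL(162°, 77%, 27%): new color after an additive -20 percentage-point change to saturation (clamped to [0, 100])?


Original S = 77%
Adjustment = -20 percentage points
New S = 77 + (-20) = 57
Clamp to [0, 100] → 57
= HSL(162°, 57%, 27%)


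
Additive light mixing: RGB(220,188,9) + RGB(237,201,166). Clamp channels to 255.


Additive: each channel = min(255, C₁+C₂)
R: 220+237 = 457 → 255
G: 188+201 = 389 → 255
B: 9+166 = 175 → 175
= RGB(255, 255, 175)


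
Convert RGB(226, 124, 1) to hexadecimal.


R = 226 → E2 (hex)
G = 124 → 7C (hex)
B = 1 → 01 (hex)
Hex = #E27C01


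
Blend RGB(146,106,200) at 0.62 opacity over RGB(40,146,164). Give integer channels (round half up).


C = α×F + (1-α)×B, with 1-α = 0.38
R: 0.62×146 + 0.38×40 = 90.52 + 15.20 = 105.72 → 106
G: 0.62×106 + 0.38×146 = 65.72 + 55.48 = 121.20 → 121
B: 0.62×200 + 0.38×164 = 124.00 + 62.32 = 186.32 → 186
= RGB(106, 121, 186)


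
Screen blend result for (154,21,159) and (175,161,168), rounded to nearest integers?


Screen: C = 255 - (255-A)×(255-B)/255, rounded to nearest integer
R: 255 - (255-154)×(255-175)/255 = 255 - 8080/255 ≈ 255 - 31.686 = 223.314 → 223
G: 255 - (255-21)×(255-161)/255 = 255 - 21996/255 ≈ 255 - 86.259 = 168.741 → 169
B: 255 - (255-159)×(255-168)/255 = 255 - 8352/255 ≈ 255 - 32.753 = 222.247 → 222
= RGB(223, 169, 222)


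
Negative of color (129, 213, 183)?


Invert: (255-R, 255-G, 255-B)
R: 255-129 = 126
G: 255-213 = 42
B: 255-183 = 72
= RGB(126, 42, 72)


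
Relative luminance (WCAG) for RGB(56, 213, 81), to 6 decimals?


Linearize each channel (sRGB transfer function): c = v/255; c_lin = c/12.92 if c ≤ 0.04045, else ((c+0.055)/1.055)^2.4
  R: 56/255 ≈ 0.219608 > 0.04045 → ((0.219608+0.055)/1.055)^2.4 ≈ 0.039546
  G: 213/255 ≈ 0.835294 > 0.04045 → ((0.835294+0.055)/1.055)^2.4 ≈ 0.665387
  B: 81/255 ≈ 0.317647 > 0.04045 → ((0.317647+0.055)/1.055)^2.4 ≈ 0.082283
R_lin = 0.039546, G_lin = 0.665387, B_lin = 0.082283
L = 0.2126×R + 0.7152×G + 0.0722×B
L = 0.2126×0.039546 + 0.7152×0.665387 + 0.0722×0.082283
L ≈ 0.490233


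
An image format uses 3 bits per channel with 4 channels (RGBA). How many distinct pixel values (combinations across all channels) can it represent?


Total bits = 3 bits/channel × 4 channels = 12 bits
Distinct pixel values = 2^12
= 4,096 pixel values


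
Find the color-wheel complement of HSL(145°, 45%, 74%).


Complement = opposite side of color wheel = hue + 180°
H' = (145 + 180) mod 360 = 325°
S and L unchanged.
= HSL(325°, 45%, 74%)


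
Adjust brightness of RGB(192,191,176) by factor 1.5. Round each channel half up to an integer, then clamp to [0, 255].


Multiply each channel by 1.5, round half up, clamp to [0, 255]
R: 192×1.5 = 288 → clamp → 255
G: 191×1.5 = 286.5 → round → 287 → clamp → 255
B: 176×1.5 = 264 → clamp → 255
= RGB(255, 255, 255)


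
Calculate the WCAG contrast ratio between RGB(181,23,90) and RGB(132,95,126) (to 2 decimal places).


Linearize each sRGB channel c=v/255: c/12.92 if c ≤ 0.04045 else ((c+0.055)/1.055)^2.4
L = 0.2126×R_lin + 0.7152×G_lin + 0.0722×B_lin
Color 1 (181,23,90):
  R=181: 181/255≈0.7098 > 0.04045 → ((0.7098+0.055)/1.055)^2.4 ≈ 0.46208
  G=23: 23/255≈0.0902 > 0.04045 → ((0.0902+0.055)/1.055)^2.4 ≈ 0.00857
  B=90: 90/255≈0.3529 > 0.04045 → ((0.3529+0.055)/1.055)^2.4 ≈ 0.10224
  L1 = 0.2126×0.46208 + 0.7152×0.00857 + 0.0722×0.10224 ≈ 0.11175
Color 2 (132,95,126):
  R=132: 132/255≈0.5176 > 0.04045 → ((0.5176+0.055)/1.055)^2.4 ≈ 0.23074
  G=95: 95/255≈0.3725 > 0.04045 → ((0.3725+0.055)/1.055)^2.4 ≈ 0.11444
  B=126: 126/255≈0.4941 > 0.04045 → ((0.4941+0.055)/1.055)^2.4 ≈ 0.20864
  L2 = 0.2126×0.23074 + 0.7152×0.11444 + 0.0722×0.20864 ≈ 0.14596
Lighter = 0.14596, Darker = 0.11175
Ratio = (L_lighter + 0.05) / (L_darker + 0.05)
Ratio = (0.14596 + 0.05) / (0.11175 + 0.05) = 0.19596 / 0.16175 ≈ 1.2115
Ratio ≈ 1.21:1
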